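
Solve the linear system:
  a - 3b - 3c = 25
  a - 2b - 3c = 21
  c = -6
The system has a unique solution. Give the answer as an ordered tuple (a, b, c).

(-5, -4, -6)

Form the augmented matrix and row-reduce:
  [ 1  -3  -3  |  25 ]
  [ 1  -2  -3  |  21 ]
  [ 0   0   1  |  -6 ]
r2 ← r2 − r1
  [ 1  -3  -3  |  25 ]
  [ 0   1   0  |  -4 ]
  [ 0   0   1  |  -6 ]
r1 ← r1 + 3·r3
  [ 1  -3  0  |   7 ]
  [ 0   1  0  |  -4 ]
  [ 0   0  1  |  -6 ]
r1 ← r1 + 3·r2
  [ 1  0  0  |  -5 ]
  [ 0  1  0  |  -4 ]
  [ 0  0  1  |  -6 ]
Reading off the last column: a = -5, b = -4, c = -6.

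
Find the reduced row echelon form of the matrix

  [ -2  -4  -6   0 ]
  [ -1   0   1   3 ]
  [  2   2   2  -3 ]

Multiply r1 by -1/2.
  [  1  2  3   0 ]
  [ -1  0  1   3 ]
  [  2  2  2  -3 ]
Add r1 to r2.
  [ 1  2  3   0 ]
  [ 0  2  4   3 ]
  [ 2  2  2  -3 ]
Subtract 2 times r1 from r3.
  [ 1   2   3   0 ]
  [ 0   2   4   3 ]
  [ 0  -2  -4  -3 ]
Multiply r2 by 1/2.
  [ 1   2   3    0 ]
  [ 0   1   2  3/2 ]
  [ 0  -2  -4   -3 ]
Add 2 times r2 to r3.
  [ 1  2  3    0 ]
  [ 0  1  2  3/2 ]
  [ 0  0  0    0 ]
Subtract 2 times r2 from r1.
  [ 1  0  -1   -3 ]
  [ 0  1   2  3/2 ]
  [ 0  0   0    0 ]

[[1, 0, -1, -3], [0, 1, 2, 3/2], [0, 0, 0, 0]]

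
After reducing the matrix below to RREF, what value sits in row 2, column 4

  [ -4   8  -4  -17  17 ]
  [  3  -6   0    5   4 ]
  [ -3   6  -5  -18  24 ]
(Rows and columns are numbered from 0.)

R1 → -1/4·R1
  [  1  -2   1  17/4  -17/4 ]
  [  3  -6   0     5      4 ]
  [ -3   6  -5   -18     24 ]
R2 → R2 − 3·R1
  [  1  -2   1   17/4  -17/4 ]
  [  0   0  -3  -31/4   67/4 ]
  [ -3   6  -5    -18     24 ]
R3 → R3 + 3·R1
  [ 1  -2   1   17/4  -17/4 ]
  [ 0   0  -3  -31/4   67/4 ]
  [ 0   0  -2  -21/4   45/4 ]
R2 → -1/3·R2
  [ 1  -2   1   17/4   -17/4 ]
  [ 0   0   1  31/12  -67/12 ]
  [ 0   0  -2  -21/4    45/4 ]
R3 → R3 + 2·R2
  [ 1  -2  1   17/4   -17/4 ]
  [ 0   0  1  31/12  -67/12 ]
  [ 0   0  0  -1/12    1/12 ]
R3 → -12·R3
  [ 1  -2  1   17/4   -17/4 ]
  [ 0   0  1  31/12  -67/12 ]
  [ 0   0  0      1      -1 ]
R2 → R2 − 31/12·R3
  [ 1  -2  1  17/4  -17/4 ]
  [ 0   0  1     0     -3 ]
  [ 0   0  0     1     -1 ]
R1 → R1 − 17/4·R3
  [ 1  -2  1  0   0 ]
  [ 0   0  1  0  -3 ]
  [ 0   0  0  1  -1 ]
R1 → R1 − R2
  [ 1  -2  0  0   3 ]
  [ 0   0  1  0  -3 ]
  [ 0   0  0  1  -1 ]

-1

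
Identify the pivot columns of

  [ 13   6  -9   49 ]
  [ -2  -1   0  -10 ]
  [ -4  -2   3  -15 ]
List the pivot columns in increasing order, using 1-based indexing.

1, 2, 3

ρ1 := 1/13·ρ1
ρ2 := ρ2 + 2·ρ1
ρ3 := ρ3 + 4·ρ1
ρ2 := -13·ρ2
ρ3 := ρ3 + 2/13·ρ2
ρ3 := 1/3·ρ3
ρ2 := ρ2 − 18·ρ3
ρ1 := ρ1 + 9/13·ρ3
ρ1 := ρ1 − 6/13·ρ2
Pivot columns are the columns containing a leading 1.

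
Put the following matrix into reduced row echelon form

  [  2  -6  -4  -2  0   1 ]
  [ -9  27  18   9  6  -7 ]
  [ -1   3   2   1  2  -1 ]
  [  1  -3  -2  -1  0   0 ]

Multiply R1 by 1/2.
  [  1  -3  -2  -1  0  1/2 ]
  [ -9  27  18   9  6   -7 ]
  [ -1   3   2   1  2   -1 ]
  [  1  -3  -2  -1  0    0 ]
Add 9 times R1 to R2.
  [  1  -3  -2  -1  0   1/2 ]
  [  0   0   0   0  6  -5/2 ]
  [ -1   3   2   1  2    -1 ]
  [  1  -3  -2  -1  0     0 ]
Add R1 to R3.
  [ 1  -3  -2  -1  0   1/2 ]
  [ 0   0   0   0  6  -5/2 ]
  [ 0   0   0   0  2  -1/2 ]
  [ 1  -3  -2  -1  0     0 ]
Subtract R1 from R4.
  [ 1  -3  -2  -1  0   1/2 ]
  [ 0   0   0   0  6  -5/2 ]
  [ 0   0   0   0  2  -1/2 ]
  [ 0   0   0   0  0  -1/2 ]
Multiply R2 by 1/6.
  [ 1  -3  -2  -1  0    1/2 ]
  [ 0   0   0   0  1  -5/12 ]
  [ 0   0   0   0  2   -1/2 ]
  [ 0   0   0   0  0   -1/2 ]
Subtract 2 times R2 from R3.
  [ 1  -3  -2  -1  0    1/2 ]
  [ 0   0   0   0  1  -5/12 ]
  [ 0   0   0   0  0    1/3 ]
  [ 0   0   0   0  0   -1/2 ]
Multiply R3 by 3.
  [ 1  -3  -2  -1  0    1/2 ]
  [ 0   0   0   0  1  -5/12 ]
  [ 0   0   0   0  0      1 ]
  [ 0   0   0   0  0   -1/2 ]
Add 1/2 times R3 to R4.
  [ 1  -3  -2  -1  0    1/2 ]
  [ 0   0   0   0  1  -5/12 ]
  [ 0   0   0   0  0      1 ]
  [ 0   0   0   0  0      0 ]
Add 5/12 times R3 to R2.
  [ 1  -3  -2  -1  0  1/2 ]
  [ 0   0   0   0  1    0 ]
  [ 0   0   0   0  0    1 ]
  [ 0   0   0   0  0    0 ]
Subtract 1/2 times R3 from R1.
  [ 1  -3  -2  -1  0  0 ]
  [ 0   0   0   0  1  0 ]
  [ 0   0   0   0  0  1 ]
  [ 0   0   0   0  0  0 ]

[[1, -3, -2, -1, 0, 0], [0, 0, 0, 0, 1, 0], [0, 0, 0, 0, 0, 1], [0, 0, 0, 0, 0, 0]]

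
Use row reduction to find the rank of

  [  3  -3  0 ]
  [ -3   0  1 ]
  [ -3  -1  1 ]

rank = 3

Multiply R1 by 1/3.
  [  1  -1  0 ]
  [ -3   0  1 ]
  [ -3  -1  1 ]
Add 3 times R1 to R2.
  [  1  -1  0 ]
  [  0  -3  1 ]
  [ -3  -1  1 ]
Add 3 times R1 to R3.
  [ 1  -1  0 ]
  [ 0  -3  1 ]
  [ 0  -4  1 ]
Multiply R2 by -1/3.
  [ 1  -1     0 ]
  [ 0   1  -1/3 ]
  [ 0  -4     1 ]
Add 4 times R2 to R3.
  [ 1  -1     0 ]
  [ 0   1  -1/3 ]
  [ 0   0  -1/3 ]
Multiply R3 by -3.
  [ 1  -1     0 ]
  [ 0   1  -1/3 ]
  [ 0   0     1 ]
Add 1/3 times R3 to R2.
  [ 1  -1  0 ]
  [ 0   1  0 ]
  [ 0   0  1 ]
Add R2 to R1.
  [ 1  0  0 ]
  [ 0  1  0 ]
  [ 0  0  1 ]
The reduced form has 3 nonzero rows.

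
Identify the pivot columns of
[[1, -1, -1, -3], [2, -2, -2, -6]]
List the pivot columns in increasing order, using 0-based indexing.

Subtract 2 times r1 from r2.
  [ 1  -1  -1  -3 ]
  [ 0   0   0   0 ]
Pivot columns are the columns containing a leading 1.

0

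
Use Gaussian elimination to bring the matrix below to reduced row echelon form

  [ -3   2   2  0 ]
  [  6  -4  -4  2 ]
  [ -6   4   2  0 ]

ρ1 -> -1/3·ρ1
ρ2 -> ρ2 − 6·ρ1
ρ3 -> ρ3 + 6·ρ1
ρ2 <=> ρ3
ρ2 -> -1/2·ρ2
ρ3 -> 1/2·ρ3
ρ1 -> ρ1 + 2/3·ρ2

[[1, -2/3, 0, 0], [0, 0, 1, 0], [0, 0, 0, 1]]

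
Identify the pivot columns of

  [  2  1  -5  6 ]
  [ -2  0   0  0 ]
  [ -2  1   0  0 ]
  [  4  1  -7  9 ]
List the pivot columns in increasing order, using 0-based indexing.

0, 1, 2, 3

R1 := 1/2·R1
  [  1  1/2  -5/2  3 ]
  [ -2    0     0  0 ]
  [ -2    1     0  0 ]
  [  4    1    -7  9 ]
R2 := R2 + 2·R1
  [  1  1/2  -5/2  3 ]
  [  0    1    -5  6 ]
  [ -2    1     0  0 ]
  [  4    1    -7  9 ]
R3 := R3 + 2·R1
  [ 1  1/2  -5/2  3 ]
  [ 0    1    -5  6 ]
  [ 0    2    -5  6 ]
  [ 4    1    -7  9 ]
R4 := R4 − 4·R1
  [ 1  1/2  -5/2   3 ]
  [ 0    1    -5   6 ]
  [ 0    2    -5   6 ]
  [ 0   -1     3  -3 ]
R3 := R3 − 2·R2
  [ 1  1/2  -5/2   3 ]
  [ 0    1    -5   6 ]
  [ 0    0     5  -6 ]
  [ 0   -1     3  -3 ]
R4 := R4 + R2
  [ 1  1/2  -5/2   3 ]
  [ 0    1    -5   6 ]
  [ 0    0     5  -6 ]
  [ 0    0    -2   3 ]
R3 := 1/5·R3
  [ 1  1/2  -5/2     3 ]
  [ 0    1    -5     6 ]
  [ 0    0     1  -6/5 ]
  [ 0    0    -2     3 ]
R4 := R4 + 2·R3
  [ 1  1/2  -5/2     3 ]
  [ 0    1    -5     6 ]
  [ 0    0     1  -6/5 ]
  [ 0    0     0   3/5 ]
R4 := 5/3·R4
  [ 1  1/2  -5/2     3 ]
  [ 0    1    -5     6 ]
  [ 0    0     1  -6/5 ]
  [ 0    0     0     1 ]
R3 := R3 + 6/5·R4
  [ 1  1/2  -5/2  3 ]
  [ 0    1    -5  6 ]
  [ 0    0     1  0 ]
  [ 0    0     0  1 ]
R2 := R2 − 6·R4
  [ 1  1/2  -5/2  3 ]
  [ 0    1    -5  0 ]
  [ 0    0     1  0 ]
  [ 0    0     0  1 ]
R1 := R1 − 3·R4
  [ 1  1/2  -5/2  0 ]
  [ 0    1    -5  0 ]
  [ 0    0     1  0 ]
  [ 0    0     0  1 ]
R2 := R2 + 5·R3
  [ 1  1/2  -5/2  0 ]
  [ 0    1     0  0 ]
  [ 0    0     1  0 ]
  [ 0    0     0  1 ]
R1 := R1 + 5/2·R3
  [ 1  1/2  0  0 ]
  [ 0    1  0  0 ]
  [ 0    0  1  0 ]
  [ 0    0  0  1 ]
R1 := R1 − 1/2·R2
  [ 1  0  0  0 ]
  [ 0  1  0  0 ]
  [ 0  0  1  0 ]
  [ 0  0  0  1 ]
Pivot columns are the columns containing a leading 1.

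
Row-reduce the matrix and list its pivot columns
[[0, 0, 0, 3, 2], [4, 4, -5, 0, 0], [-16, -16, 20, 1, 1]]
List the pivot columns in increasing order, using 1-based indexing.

1, 4, 5

r1 ↔ r2
  [   4    4  -5  0  0 ]
  [   0    0   0  3  2 ]
  [ -16  -16  20  1  1 ]
r1 -> 1/4·r1
  [   1    1  -5/4  0  0 ]
  [   0    0     0  3  2 ]
  [ -16  -16    20  1  1 ]
r3 -> r3 + 16·r1
  [ 1  1  -5/4  0  0 ]
  [ 0  0     0  3  2 ]
  [ 0  0     0  1  1 ]
r2 -> 1/3·r2
  [ 1  1  -5/4  0    0 ]
  [ 0  0     0  1  2/3 ]
  [ 0  0     0  1    1 ]
r3 -> r3 − r2
  [ 1  1  -5/4  0    0 ]
  [ 0  0     0  1  2/3 ]
  [ 0  0     0  0  1/3 ]
r3 -> 3·r3
  [ 1  1  -5/4  0    0 ]
  [ 0  0     0  1  2/3 ]
  [ 0  0     0  0    1 ]
r2 -> r2 − 2/3·r3
  [ 1  1  -5/4  0  0 ]
  [ 0  0     0  1  0 ]
  [ 0  0     0  0  1 ]
Pivot columns are the columns containing a leading 1.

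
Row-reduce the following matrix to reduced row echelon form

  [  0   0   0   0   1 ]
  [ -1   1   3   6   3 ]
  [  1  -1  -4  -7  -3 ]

[[1, -1, 0, -3, 0], [0, 0, 1, 1, 0], [0, 0, 0, 0, 1]]

R1 <-> R2
  [ -1   1   3   6   3 ]
  [  0   0   0   0   1 ]
  [  1  -1  -4  -7  -3 ]
R1 → -1·R1
  [ 1  -1  -3  -6  -3 ]
  [ 0   0   0   0   1 ]
  [ 1  -1  -4  -7  -3 ]
R3 → R3 − R1
  [ 1  -1  -3  -6  -3 ]
  [ 0   0   0   0   1 ]
  [ 0   0  -1  -1   0 ]
R2 <-> R3
  [ 1  -1  -3  -6  -3 ]
  [ 0   0  -1  -1   0 ]
  [ 0   0   0   0   1 ]
R2 → -1·R2
  [ 1  -1  -3  -6  -3 ]
  [ 0   0   1   1   0 ]
  [ 0   0   0   0   1 ]
R1 → R1 + 3·R3
  [ 1  -1  -3  -6  0 ]
  [ 0   0   1   1  0 ]
  [ 0   0   0   0  1 ]
R1 → R1 + 3·R2
  [ 1  -1  0  -3  0 ]
  [ 0   0  1   1  0 ]
  [ 0   0  0   0  1 ]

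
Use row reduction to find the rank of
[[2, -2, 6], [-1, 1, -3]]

rank = 1

R1 := 1/2·R1
  [  1  -1   3 ]
  [ -1   1  -3 ]
R2 := R2 + R1
  [ 1  -1  3 ]
  [ 0   0  0 ]
The reduced form has 1 nonzero row.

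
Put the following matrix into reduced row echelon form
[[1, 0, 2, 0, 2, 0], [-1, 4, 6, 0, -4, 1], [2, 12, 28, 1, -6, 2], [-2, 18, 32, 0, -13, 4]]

R2 → R2 + R1
  [  1   0   2  0    2  0 ]
  [  0   4   8  0   -2  1 ]
  [  2  12  28  1   -6  2 ]
  [ -2  18  32  0  -13  4 ]
R3 → R3 − 2·R1
  [  1   0   2  0    2  0 ]
  [  0   4   8  0   -2  1 ]
  [  0  12  24  1  -10  2 ]
  [ -2  18  32  0  -13  4 ]
R4 → R4 + 2·R1
  [ 1   0   2  0    2  0 ]
  [ 0   4   8  0   -2  1 ]
  [ 0  12  24  1  -10  2 ]
  [ 0  18  36  0   -9  4 ]
R2 → 1/4·R2
  [ 1   0   2  0     2    0 ]
  [ 0   1   2  0  -1/2  1/4 ]
  [ 0  12  24  1   -10    2 ]
  [ 0  18  36  0    -9    4 ]
R3 → R3 − 12·R2
  [ 1   0   2  0     2    0 ]
  [ 0   1   2  0  -1/2  1/4 ]
  [ 0   0   0  1    -4   -1 ]
  [ 0  18  36  0    -9    4 ]
R4 → R4 − 18·R2
  [ 1  0  2  0     2     0 ]
  [ 0  1  2  0  -1/2   1/4 ]
  [ 0  0  0  1    -4    -1 ]
  [ 0  0  0  0     0  -1/2 ]
R4 → -2·R4
  [ 1  0  2  0     2    0 ]
  [ 0  1  2  0  -1/2  1/4 ]
  [ 0  0  0  1    -4   -1 ]
  [ 0  0  0  0     0    1 ]
R3 → R3 + R4
  [ 1  0  2  0     2    0 ]
  [ 0  1  2  0  -1/2  1/4 ]
  [ 0  0  0  1    -4    0 ]
  [ 0  0  0  0     0    1 ]
R2 → R2 − 1/4·R4
  [ 1  0  2  0     2  0 ]
  [ 0  1  2  0  -1/2  0 ]
  [ 0  0  0  1    -4  0 ]
  [ 0  0  0  0     0  1 ]

[[1, 0, 2, 0, 2, 0], [0, 1, 2, 0, -1/2, 0], [0, 0, 0, 1, -4, 0], [0, 0, 0, 0, 0, 1]]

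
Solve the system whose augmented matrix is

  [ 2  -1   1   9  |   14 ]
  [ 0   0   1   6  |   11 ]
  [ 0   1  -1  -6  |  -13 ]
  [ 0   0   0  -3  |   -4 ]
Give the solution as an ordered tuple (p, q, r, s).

ρ1 := 1/2·ρ1
  [ 1  -1/2  1/2  9/2  |    7 ]
  [ 0     0    1    6  |   11 ]
  [ 0     1   -1   -6  |  -13 ]
  [ 0     0    0   -3  |   -4 ]
ρ2 <=> ρ3
  [ 1  -1/2  1/2  9/2  |    7 ]
  [ 0     1   -1   -6  |  -13 ]
  [ 0     0    1    6  |   11 ]
  [ 0     0    0   -3  |   -4 ]
ρ4 := -1/3·ρ4
  [ 1  -1/2  1/2  9/2  |    7 ]
  [ 0     1   -1   -6  |  -13 ]
  [ 0     0    1    6  |   11 ]
  [ 0     0    0    1  |  4/3 ]
ρ3 := ρ3 − 6·ρ4
  [ 1  -1/2  1/2  9/2  |    7 ]
  [ 0     1   -1   -6  |  -13 ]
  [ 0     0    1    0  |    3 ]
  [ 0     0    0    1  |  4/3 ]
ρ2 := ρ2 + 6·ρ4
  [ 1  -1/2  1/2  9/2  |    7 ]
  [ 0     1   -1    0  |   -5 ]
  [ 0     0    1    0  |    3 ]
  [ 0     0    0    1  |  4/3 ]
ρ1 := ρ1 − 9/2·ρ4
  [ 1  -1/2  1/2  0  |    1 ]
  [ 0     1   -1  0  |   -5 ]
  [ 0     0    1  0  |    3 ]
  [ 0     0    0  1  |  4/3 ]
ρ2 := ρ2 + ρ3
  [ 1  -1/2  1/2  0  |    1 ]
  [ 0     1    0  0  |   -2 ]
  [ 0     0    1  0  |    3 ]
  [ 0     0    0  1  |  4/3 ]
ρ1 := ρ1 − 1/2·ρ3
  [ 1  -1/2  0  0  |  -1/2 ]
  [ 0     1  0  0  |    -2 ]
  [ 0     0  1  0  |     3 ]
  [ 0     0  0  1  |   4/3 ]
ρ1 := ρ1 + 1/2·ρ2
  [ 1  0  0  0  |  -3/2 ]
  [ 0  1  0  0  |    -2 ]
  [ 0  0  1  0  |     3 ]
  [ 0  0  0  1  |   4/3 ]
Reading off the last column: p = -3/2, q = -2, r = 3, s = 4/3.

(-3/2, -2, 3, 4/3)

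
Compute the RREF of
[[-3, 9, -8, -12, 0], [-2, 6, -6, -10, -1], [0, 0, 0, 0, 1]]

[[1, -3, 0, -4, 0], [0, 0, 1, 3, 0], [0, 0, 0, 0, 1]]

R1 ← -1/3·R1
  [  1  -3  8/3    4   0 ]
  [ -2   6   -6  -10  -1 ]
  [  0   0    0    0   1 ]
R2 ← R2 + 2·R1
  [ 1  -3   8/3   4   0 ]
  [ 0   0  -2/3  -2  -1 ]
  [ 0   0     0   0   1 ]
R2 ← -3/2·R2
  [ 1  -3  8/3  4    0 ]
  [ 0   0    1  3  3/2 ]
  [ 0   0    0  0    1 ]
R2 ← R2 − 3/2·R3
  [ 1  -3  8/3  4  0 ]
  [ 0   0    1  3  0 ]
  [ 0   0    0  0  1 ]
R1 ← R1 − 8/3·R2
  [ 1  -3  0  -4  0 ]
  [ 0   0  1   3  0 ]
  [ 0   0  0   0  1 ]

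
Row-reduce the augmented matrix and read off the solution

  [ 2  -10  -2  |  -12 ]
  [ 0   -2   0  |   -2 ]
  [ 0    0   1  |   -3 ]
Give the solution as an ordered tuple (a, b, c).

(-4, 1, -3)

R1 -> 1/2·R1
  [ 1  -5  -1  |  -6 ]
  [ 0  -2   0  |  -2 ]
  [ 0   0   1  |  -3 ]
R2 -> -1/2·R2
  [ 1  -5  -1  |  -6 ]
  [ 0   1   0  |   1 ]
  [ 0   0   1  |  -3 ]
R1 -> R1 + R3
  [ 1  -5  0  |  -9 ]
  [ 0   1  0  |   1 ]
  [ 0   0  1  |  -3 ]
R1 -> R1 + 5·R2
  [ 1  0  0  |  -4 ]
  [ 0  1  0  |   1 ]
  [ 0  0  1  |  -3 ]
Reading off the last column: a = -4, b = 1, c = -3.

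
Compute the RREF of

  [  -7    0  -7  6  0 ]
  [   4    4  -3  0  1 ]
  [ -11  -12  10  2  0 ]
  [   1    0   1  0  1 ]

[[1, 0, 1, 0, 0], [0, 1, -7/4, 0, 0], [0, 0, 0, 1, 0], [0, 0, 0, 0, 1]]

R1 -> -1/7·R1
  [   1    0   1  -6/7  0 ]
  [   4    4  -3     0  1 ]
  [ -11  -12  10     2  0 ]
  [   1    0   1     0  1 ]
R2 -> R2 − 4·R1
  [   1    0   1  -6/7  0 ]
  [   0    4  -7  24/7  1 ]
  [ -11  -12  10     2  0 ]
  [   1    0   1     0  1 ]
R3 -> R3 + 11·R1
  [ 1    0   1   -6/7  0 ]
  [ 0    4  -7   24/7  1 ]
  [ 0  -12  21  -52/7  0 ]
  [ 1    0   1      0  1 ]
R4 -> R4 − R1
  [ 1    0   1   -6/7  0 ]
  [ 0    4  -7   24/7  1 ]
  [ 0  -12  21  -52/7  0 ]
  [ 0    0   0    6/7  1 ]
R2 -> 1/4·R2
  [ 1    0     1   -6/7    0 ]
  [ 0    1  -7/4    6/7  1/4 ]
  [ 0  -12    21  -52/7    0 ]
  [ 0    0     0    6/7    1 ]
R3 -> R3 + 12·R2
  [ 1  0     1  -6/7    0 ]
  [ 0  1  -7/4   6/7  1/4 ]
  [ 0  0     0  20/7    3 ]
  [ 0  0     0   6/7    1 ]
R3 -> 7/20·R3
  [ 1  0     1  -6/7      0 ]
  [ 0  1  -7/4   6/7    1/4 ]
  [ 0  0     0     1  21/20 ]
  [ 0  0     0   6/7      1 ]
R4 -> R4 − 6/7·R3
  [ 1  0     1  -6/7      0 ]
  [ 0  1  -7/4   6/7    1/4 ]
  [ 0  0     0     1  21/20 ]
  [ 0  0     0     0   1/10 ]
R4 -> 10·R4
  [ 1  0     1  -6/7      0 ]
  [ 0  1  -7/4   6/7    1/4 ]
  [ 0  0     0     1  21/20 ]
  [ 0  0     0     0      1 ]
R3 -> R3 − 21/20·R4
  [ 1  0     1  -6/7    0 ]
  [ 0  1  -7/4   6/7  1/4 ]
  [ 0  0     0     1    0 ]
  [ 0  0     0     0    1 ]
R2 -> R2 − 1/4·R4
  [ 1  0     1  -6/7  0 ]
  [ 0  1  -7/4   6/7  0 ]
  [ 0  0     0     1  0 ]
  [ 0  0     0     0  1 ]
R2 -> R2 − 6/7·R3
  [ 1  0     1  -6/7  0 ]
  [ 0  1  -7/4     0  0 ]
  [ 0  0     0     1  0 ]
  [ 0  0     0     0  1 ]
R1 -> R1 + 6/7·R3
  [ 1  0     1  0  0 ]
  [ 0  1  -7/4  0  0 ]
  [ 0  0     0  1  0 ]
  [ 0  0     0  0  1 ]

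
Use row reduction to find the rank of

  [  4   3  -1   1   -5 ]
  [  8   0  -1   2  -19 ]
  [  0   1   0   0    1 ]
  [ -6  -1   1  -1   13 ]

R1 := 1/4·R1
  [  1  3/4  -1/4  1/4  -5/4 ]
  [  8    0    -1    2   -19 ]
  [  0    1     0    0     1 ]
  [ -6   -1     1   -1    13 ]
R2 := R2 − 8·R1
  [  1  3/4  -1/4  1/4  -5/4 ]
  [  0   -6     1    0    -9 ]
  [  0    1     0    0     1 ]
  [ -6   -1     1   -1    13 ]
R4 := R4 + 6·R1
  [ 1  3/4  -1/4  1/4  -5/4 ]
  [ 0   -6     1    0    -9 ]
  [ 0    1     0    0     1 ]
  [ 0  7/2  -1/2  1/2  11/2 ]
R2 := -1/6·R2
  [ 1  3/4  -1/4  1/4  -5/4 ]
  [ 0    1  -1/6    0   3/2 ]
  [ 0    1     0    0     1 ]
  [ 0  7/2  -1/2  1/2  11/2 ]
R3 := R3 − R2
  [ 1  3/4  -1/4  1/4  -5/4 ]
  [ 0    1  -1/6    0   3/2 ]
  [ 0    0   1/6    0  -1/2 ]
  [ 0  7/2  -1/2  1/2  11/2 ]
R4 := R4 − 7/2·R2
  [ 1  3/4  -1/4  1/4  -5/4 ]
  [ 0    1  -1/6    0   3/2 ]
  [ 0    0   1/6    0  -1/2 ]
  [ 0    0  1/12  1/2   1/4 ]
R3 := 6·R3
  [ 1  3/4  -1/4  1/4  -5/4 ]
  [ 0    1  -1/6    0   3/2 ]
  [ 0    0     1    0    -3 ]
  [ 0    0  1/12  1/2   1/4 ]
R4 := R4 − 1/12·R3
  [ 1  3/4  -1/4  1/4  -5/4 ]
  [ 0    1  -1/6    0   3/2 ]
  [ 0    0     1    0    -3 ]
  [ 0    0     0  1/2   1/2 ]
R4 := 2·R4
  [ 1  3/4  -1/4  1/4  -5/4 ]
  [ 0    1  -1/6    0   3/2 ]
  [ 0    0     1    0    -3 ]
  [ 0    0     0    1     1 ]
R1 := R1 − 1/4·R4
  [ 1  3/4  -1/4  0  -3/2 ]
  [ 0    1  -1/6  0   3/2 ]
  [ 0    0     1  0    -3 ]
  [ 0    0     0  1     1 ]
R2 := R2 + 1/6·R3
  [ 1  3/4  -1/4  0  -3/2 ]
  [ 0    1     0  0     1 ]
  [ 0    0     1  0    -3 ]
  [ 0    0     0  1     1 ]
R1 := R1 + 1/4·R3
  [ 1  3/4  0  0  -9/4 ]
  [ 0    1  0  0     1 ]
  [ 0    0  1  0    -3 ]
  [ 0    0  0  1     1 ]
R1 := R1 − 3/4·R2
  [ 1  0  0  0  -3 ]
  [ 0  1  0  0   1 ]
  [ 0  0  1  0  -3 ]
  [ 0  0  0  1   1 ]
The reduced form has 4 nonzero rows.

rank = 4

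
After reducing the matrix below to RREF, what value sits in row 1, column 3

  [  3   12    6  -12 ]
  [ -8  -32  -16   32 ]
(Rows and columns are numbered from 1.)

2

ρ1 → 1/3·ρ1
ρ2 → ρ2 + 8·ρ1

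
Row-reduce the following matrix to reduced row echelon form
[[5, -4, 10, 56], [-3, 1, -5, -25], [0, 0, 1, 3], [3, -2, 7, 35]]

[[1, 0, 0, 2], [0, 1, 0, -4], [0, 0, 1, 3], [0, 0, 0, 0]]

Multiply R1 by 1/5.
Add 3 times R1 to R2.
Subtract 3 times R1 from R4.
Multiply R2 by -5/7.
Subtract 2/5 times R2 from R4.
Subtract 9/7 times R3 from R4.
Add 5/7 times R3 to R2.
Subtract 2 times R3 from R1.
Add 4/5 times R2 to R1.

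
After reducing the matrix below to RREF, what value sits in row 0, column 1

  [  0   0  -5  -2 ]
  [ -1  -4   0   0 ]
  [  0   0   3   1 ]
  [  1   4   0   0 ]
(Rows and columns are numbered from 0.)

4

ρ1 ↔ ρ2
  [ -1  -4   0   0 ]
  [  0   0  -5  -2 ]
  [  0   0   3   1 ]
  [  1   4   0   0 ]
ρ1 := -1·ρ1
  [ 1  4   0   0 ]
  [ 0  0  -5  -2 ]
  [ 0  0   3   1 ]
  [ 1  4   0   0 ]
ρ4 := ρ4 − ρ1
  [ 1  4   0   0 ]
  [ 0  0  -5  -2 ]
  [ 0  0   3   1 ]
  [ 0  0   0   0 ]
ρ2 := -1/5·ρ2
  [ 1  4  0    0 ]
  [ 0  0  1  2/5 ]
  [ 0  0  3    1 ]
  [ 0  0  0    0 ]
ρ3 := ρ3 − 3·ρ2
  [ 1  4  0     0 ]
  [ 0  0  1   2/5 ]
  [ 0  0  0  -1/5 ]
  [ 0  0  0     0 ]
ρ3 := -5·ρ3
  [ 1  4  0    0 ]
  [ 0  0  1  2/5 ]
  [ 0  0  0    1 ]
  [ 0  0  0    0 ]
ρ2 := ρ2 − 2/5·ρ3
  [ 1  4  0  0 ]
  [ 0  0  1  0 ]
  [ 0  0  0  1 ]
  [ 0  0  0  0 ]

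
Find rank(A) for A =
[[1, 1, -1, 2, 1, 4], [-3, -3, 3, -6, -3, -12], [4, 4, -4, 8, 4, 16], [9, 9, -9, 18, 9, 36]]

ρ2 → ρ2 + 3·ρ1
ρ3 → ρ3 − 4·ρ1
ρ4 → ρ4 − 9·ρ1
The reduced form has 1 nonzero row.

rank = 1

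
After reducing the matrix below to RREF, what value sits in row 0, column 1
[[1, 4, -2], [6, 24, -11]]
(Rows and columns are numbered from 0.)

4

R2 → R2 − 6·R1
  [ 1  4  -2 ]
  [ 0  0   1 ]
R1 → R1 + 2·R2
  [ 1  4  0 ]
  [ 0  0  1 ]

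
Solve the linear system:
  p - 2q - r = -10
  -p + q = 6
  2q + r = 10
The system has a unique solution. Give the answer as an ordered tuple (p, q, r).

Form the augmented matrix and row-reduce:
  [  1  -2  -1  |  -10 ]
  [ -1   1   0  |    6 ]
  [  0   2   1  |   10 ]
Add R1 to R2.
  [ 1  -2  -1  |  -10 ]
  [ 0  -1  -1  |   -4 ]
  [ 0   2   1  |   10 ]
Multiply R2 by -1.
  [ 1  -2  -1  |  -10 ]
  [ 0   1   1  |    4 ]
  [ 0   2   1  |   10 ]
Subtract 2 times R2 from R3.
  [ 1  -2  -1  |  -10 ]
  [ 0   1   1  |    4 ]
  [ 0   0  -1  |    2 ]
Multiply R3 by -1.
  [ 1  -2  -1  |  -10 ]
  [ 0   1   1  |    4 ]
  [ 0   0   1  |   -2 ]
Subtract R3 from R2.
  [ 1  -2  -1  |  -10 ]
  [ 0   1   0  |    6 ]
  [ 0   0   1  |   -2 ]
Add R3 to R1.
  [ 1  -2  0  |  -12 ]
  [ 0   1  0  |    6 ]
  [ 0   0  1  |   -2 ]
Add 2 times R2 to R1.
  [ 1  0  0  |   0 ]
  [ 0  1  0  |   6 ]
  [ 0  0  1  |  -2 ]
Reading off the last column: p = 0, q = 6, r = -2.

(0, 6, -2)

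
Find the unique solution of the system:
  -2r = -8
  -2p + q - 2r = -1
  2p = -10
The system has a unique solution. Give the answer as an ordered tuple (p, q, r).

(-5, -3, 4)

Form the augmented matrix and row-reduce:
  [  0  0  -2  |   -8 ]
  [ -2  1  -2  |   -1 ]
  [  2  0   0  |  -10 ]
ρ1 <=> ρ2
  [ -2  1  -2  |   -1 ]
  [  0  0  -2  |   -8 ]
  [  2  0   0  |  -10 ]
ρ1 := -1/2·ρ1
  [ 1  -1/2   1  |  1/2 ]
  [ 0     0  -2  |   -8 ]
  [ 2     0   0  |  -10 ]
ρ3 := ρ3 − 2·ρ1
  [ 1  -1/2   1  |  1/2 ]
  [ 0     0  -2  |   -8 ]
  [ 0     1  -2  |  -11 ]
ρ2 <=> ρ3
  [ 1  -1/2   1  |  1/2 ]
  [ 0     1  -2  |  -11 ]
  [ 0     0  -2  |   -8 ]
ρ3 := -1/2·ρ3
  [ 1  -1/2   1  |  1/2 ]
  [ 0     1  -2  |  -11 ]
  [ 0     0   1  |    4 ]
ρ2 := ρ2 + 2·ρ3
  [ 1  -1/2  1  |  1/2 ]
  [ 0     1  0  |   -3 ]
  [ 0     0  1  |    4 ]
ρ1 := ρ1 − ρ3
  [ 1  -1/2  0  |  -7/2 ]
  [ 0     1  0  |    -3 ]
  [ 0     0  1  |     4 ]
ρ1 := ρ1 + 1/2·ρ2
  [ 1  0  0  |  -5 ]
  [ 0  1  0  |  -3 ]
  [ 0  0  1  |   4 ]
Reading off the last column: p = -5, q = -3, r = 4.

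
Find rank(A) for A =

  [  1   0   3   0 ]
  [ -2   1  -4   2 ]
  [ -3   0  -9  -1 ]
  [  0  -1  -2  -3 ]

R2 := R2 + 2·R1
  [  1   0   3   0 ]
  [  0   1   2   2 ]
  [ -3   0  -9  -1 ]
  [  0  -1  -2  -3 ]
R3 := R3 + 3·R1
  [ 1   0   3   0 ]
  [ 0   1   2   2 ]
  [ 0   0   0  -1 ]
  [ 0  -1  -2  -3 ]
R4 := R4 + R2
  [ 1  0  3   0 ]
  [ 0  1  2   2 ]
  [ 0  0  0  -1 ]
  [ 0  0  0  -1 ]
R3 := -1·R3
  [ 1  0  3   0 ]
  [ 0  1  2   2 ]
  [ 0  0  0   1 ]
  [ 0  0  0  -1 ]
R4 := R4 + R3
  [ 1  0  3  0 ]
  [ 0  1  2  2 ]
  [ 0  0  0  1 ]
  [ 0  0  0  0 ]
R2 := R2 − 2·R3
  [ 1  0  3  0 ]
  [ 0  1  2  0 ]
  [ 0  0  0  1 ]
  [ 0  0  0  0 ]
The reduced form has 3 nonzero rows.

rank = 3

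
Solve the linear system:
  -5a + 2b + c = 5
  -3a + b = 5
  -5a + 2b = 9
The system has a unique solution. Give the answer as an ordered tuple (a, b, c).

(-1, 2, -4)

Form the augmented matrix and row-reduce:
  [ -5  2  1  |  5 ]
  [ -3  1  0  |  5 ]
  [ -5  2  0  |  9 ]
R1 -> -1/5·R1
R2 -> R2 + 3·R1
R3 -> R3 + 5·R1
R2 -> -5·R2
R3 -> -1·R3
R2 -> R2 − 3·R3
R1 -> R1 + 1/5·R3
R1 -> R1 + 2/5·R2
Reading off the last column: a = -1, b = 2, c = -4.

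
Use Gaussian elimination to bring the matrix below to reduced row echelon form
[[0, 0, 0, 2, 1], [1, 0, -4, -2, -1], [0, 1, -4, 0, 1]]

r1 ↔ r2
  [ 1  0  -4  -2  -1 ]
  [ 0  0   0   2   1 ]
  [ 0  1  -4   0   1 ]
r2 ↔ r3
  [ 1  0  -4  -2  -1 ]
  [ 0  1  -4   0   1 ]
  [ 0  0   0   2   1 ]
r3 → 1/2·r3
  [ 1  0  -4  -2   -1 ]
  [ 0  1  -4   0    1 ]
  [ 0  0   0   1  1/2 ]
r1 → r1 + 2·r3
  [ 1  0  -4  0    0 ]
  [ 0  1  -4  0    1 ]
  [ 0  0   0  1  1/2 ]

[[1, 0, -4, 0, 0], [0, 1, -4, 0, 1], [0, 0, 0, 1, 1/2]]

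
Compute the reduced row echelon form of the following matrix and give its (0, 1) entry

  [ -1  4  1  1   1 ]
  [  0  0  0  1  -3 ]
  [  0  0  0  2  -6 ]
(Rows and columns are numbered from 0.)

-4

r1 -> -1·r1
  [ 1  -4  -1  -1  -1 ]
  [ 0   0   0   1  -3 ]
  [ 0   0   0   2  -6 ]
r3 -> r3 − 2·r2
  [ 1  -4  -1  -1  -1 ]
  [ 0   0   0   1  -3 ]
  [ 0   0   0   0   0 ]
r1 -> r1 + r2
  [ 1  -4  -1  0  -4 ]
  [ 0   0   0  1  -3 ]
  [ 0   0   0  0   0 ]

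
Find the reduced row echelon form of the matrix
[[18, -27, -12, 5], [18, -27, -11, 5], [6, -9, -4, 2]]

ρ1 := 1/18·ρ1
  [  1  -3/2  -2/3  5/18 ]
  [ 18   -27   -11     5 ]
  [  6    -9    -4     2 ]
ρ2 := ρ2 − 18·ρ1
  [ 1  -3/2  -2/3  5/18 ]
  [ 0     0     1     0 ]
  [ 6    -9    -4     2 ]
ρ3 := ρ3 − 6·ρ1
  [ 1  -3/2  -2/3  5/18 ]
  [ 0     0     1     0 ]
  [ 0     0     0   1/3 ]
ρ3 := 3·ρ3
  [ 1  -3/2  -2/3  5/18 ]
  [ 0     0     1     0 ]
  [ 0     0     0     1 ]
ρ1 := ρ1 − 5/18·ρ3
  [ 1  -3/2  -2/3  0 ]
  [ 0     0     1  0 ]
  [ 0     0     0  1 ]
ρ1 := ρ1 + 2/3·ρ2
  [ 1  -3/2  0  0 ]
  [ 0     0  1  0 ]
  [ 0     0  0  1 ]

[[1, -3/2, 0, 0], [0, 0, 1, 0], [0, 0, 0, 1]]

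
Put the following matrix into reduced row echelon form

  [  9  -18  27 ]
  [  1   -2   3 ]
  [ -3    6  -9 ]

r1 -> 1/9·r1
  [  1  -2   3 ]
  [  1  -2   3 ]
  [ -3   6  -9 ]
r2 -> r2 − r1
  [  1  -2   3 ]
  [  0   0   0 ]
  [ -3   6  -9 ]
r3 -> r3 + 3·r1
  [ 1  -2  3 ]
  [ 0   0  0 ]
  [ 0   0  0 ]

[[1, -2, 3], [0, 0, 0], [0, 0, 0]]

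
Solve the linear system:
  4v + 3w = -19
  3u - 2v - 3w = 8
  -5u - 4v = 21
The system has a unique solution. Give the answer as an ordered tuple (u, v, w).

Form the augmented matrix and row-reduce:
  [  0   4   3  |  -19 ]
  [  3  -2  -3  |    8 ]
  [ -5  -4   0  |   21 ]
ρ1 <=> ρ2
  [  3  -2  -3  |    8 ]
  [  0   4   3  |  -19 ]
  [ -5  -4   0  |   21 ]
ρ1 → 1/3·ρ1
  [  1  -2/3  -1  |  8/3 ]
  [  0     4   3  |  -19 ]
  [ -5    -4   0  |   21 ]
ρ3 → ρ3 + 5·ρ1
  [ 1   -2/3  -1  |    8/3 ]
  [ 0      4   3  |    -19 ]
  [ 0  -22/3  -5  |  103/3 ]
ρ2 → 1/4·ρ2
  [ 1   -2/3   -1  |    8/3 ]
  [ 0      1  3/4  |  -19/4 ]
  [ 0  -22/3   -5  |  103/3 ]
ρ3 → ρ3 + 22/3·ρ2
  [ 1  -2/3   -1  |    8/3 ]
  [ 0     1  3/4  |  -19/4 ]
  [ 0     0  1/2  |   -1/2 ]
ρ3 → 2·ρ3
  [ 1  -2/3   -1  |    8/3 ]
  [ 0     1  3/4  |  -19/4 ]
  [ 0     0    1  |     -1 ]
ρ2 → ρ2 − 3/4·ρ3
  [ 1  -2/3  -1  |  8/3 ]
  [ 0     1   0  |   -4 ]
  [ 0     0   1  |   -1 ]
ρ1 → ρ1 + ρ3
  [ 1  -2/3  0  |  5/3 ]
  [ 0     1  0  |   -4 ]
  [ 0     0  1  |   -1 ]
ρ1 → ρ1 + 2/3·ρ2
  [ 1  0  0  |  -1 ]
  [ 0  1  0  |  -4 ]
  [ 0  0  1  |  -1 ]
Reading off the last column: u = -1, v = -4, w = -1.

(-1, -4, -1)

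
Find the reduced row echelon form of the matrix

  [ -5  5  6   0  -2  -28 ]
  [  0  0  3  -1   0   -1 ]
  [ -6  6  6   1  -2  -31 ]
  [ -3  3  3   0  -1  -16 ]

Multiply R1 by -1/5.
  [  1  -1  -6/5   0  2/5  28/5 ]
  [  0   0     3  -1    0    -1 ]
  [ -6   6     6   1   -2   -31 ]
  [ -3   3     3   0   -1   -16 ]
Add 6 times R1 to R3.
  [  1  -1  -6/5   0  2/5  28/5 ]
  [  0   0     3  -1    0    -1 ]
  [  0   0  -6/5   1  2/5  13/5 ]
  [ -3   3     3   0   -1   -16 ]
Add 3 times R1 to R4.
  [ 1  -1  -6/5   0  2/5  28/5 ]
  [ 0   0     3  -1    0    -1 ]
  [ 0   0  -6/5   1  2/5  13/5 ]
  [ 0   0  -3/5   0  1/5   4/5 ]
Multiply R2 by 1/3.
  [ 1  -1  -6/5     0  2/5  28/5 ]
  [ 0   0     1  -1/3    0  -1/3 ]
  [ 0   0  -6/5     1  2/5  13/5 ]
  [ 0   0  -3/5     0  1/5   4/5 ]
Add 6/5 times R2 to R3.
  [ 1  -1  -6/5     0  2/5  28/5 ]
  [ 0   0     1  -1/3    0  -1/3 ]
  [ 0   0     0   3/5  2/5  11/5 ]
  [ 0   0  -3/5     0  1/5   4/5 ]
Add 3/5 times R2 to R4.
  [ 1  -1  -6/5     0  2/5  28/5 ]
  [ 0   0     1  -1/3    0  -1/3 ]
  [ 0   0     0   3/5  2/5  11/5 ]
  [ 0   0     0  -1/5  1/5   3/5 ]
Multiply R3 by 5/3.
  [ 1  -1  -6/5     0  2/5  28/5 ]
  [ 0   0     1  -1/3    0  -1/3 ]
  [ 0   0     0     1  2/3  11/3 ]
  [ 0   0     0  -1/5  1/5   3/5 ]
Add 1/5 times R3 to R4.
  [ 1  -1  -6/5     0  2/5  28/5 ]
  [ 0   0     1  -1/3    0  -1/3 ]
  [ 0   0     0     1  2/3  11/3 ]
  [ 0   0     0     0  1/3   4/3 ]
Multiply R4 by 3.
  [ 1  -1  -6/5     0  2/5  28/5 ]
  [ 0   0     1  -1/3    0  -1/3 ]
  [ 0   0     0     1  2/3  11/3 ]
  [ 0   0     0     0    1     4 ]
Subtract 2/3 times R4 from R3.
  [ 1  -1  -6/5     0  2/5  28/5 ]
  [ 0   0     1  -1/3    0  -1/3 ]
  [ 0   0     0     1    0     1 ]
  [ 0   0     0     0    1     4 ]
Subtract 2/5 times R4 from R1.
  [ 1  -1  -6/5     0  0     4 ]
  [ 0   0     1  -1/3  0  -1/3 ]
  [ 0   0     0     1  0     1 ]
  [ 0   0     0     0  1     4 ]
Add 1/3 times R3 to R2.
  [ 1  -1  -6/5  0  0  4 ]
  [ 0   0     1  0  0  0 ]
  [ 0   0     0  1  0  1 ]
  [ 0   0     0  0  1  4 ]
Add 6/5 times R2 to R1.
  [ 1  -1  0  0  0  4 ]
  [ 0   0  1  0  0  0 ]
  [ 0   0  0  1  0  1 ]
  [ 0   0  0  0  1  4 ]

[[1, -1, 0, 0, 0, 4], [0, 0, 1, 0, 0, 0], [0, 0, 0, 1, 0, 1], [0, 0, 0, 0, 1, 4]]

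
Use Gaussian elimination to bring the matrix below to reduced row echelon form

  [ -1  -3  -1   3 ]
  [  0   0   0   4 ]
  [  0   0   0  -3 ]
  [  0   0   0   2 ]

[[1, 3, 1, 0], [0, 0, 0, 1], [0, 0, 0, 0], [0, 0, 0, 0]]

R1 → -1·R1
R2 → 1/4·R2
R3 → R3 + 3·R2
R4 → R4 − 2·R2
R1 → R1 + 3·R2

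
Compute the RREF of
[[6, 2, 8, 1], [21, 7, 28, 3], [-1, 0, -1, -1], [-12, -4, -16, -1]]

[[1, 0, 1, 0], [0, 1, 1, 0], [0, 0, 0, 1], [0, 0, 0, 0]]

Multiply R1 by 1/6.
  [   1  1/3  4/3  1/6 ]
  [  21    7   28    3 ]
  [  -1    0   -1   -1 ]
  [ -12   -4  -16   -1 ]
Subtract 21 times R1 from R2.
  [   1  1/3  4/3   1/6 ]
  [   0    0    0  -1/2 ]
  [  -1    0   -1    -1 ]
  [ -12   -4  -16    -1 ]
Add R1 to R3.
  [   1  1/3  4/3   1/6 ]
  [   0    0    0  -1/2 ]
  [   0  1/3  1/3  -5/6 ]
  [ -12   -4  -16    -1 ]
Add 12 times R1 to R4.
  [ 1  1/3  4/3   1/6 ]
  [ 0    0    0  -1/2 ]
  [ 0  1/3  1/3  -5/6 ]
  [ 0    0    0     1 ]
Swap R2 and R3.
  [ 1  1/3  4/3   1/6 ]
  [ 0  1/3  1/3  -5/6 ]
  [ 0    0    0  -1/2 ]
  [ 0    0    0     1 ]
Multiply R2 by 3.
  [ 1  1/3  4/3   1/6 ]
  [ 0    1    1  -5/2 ]
  [ 0    0    0  -1/2 ]
  [ 0    0    0     1 ]
Multiply R3 by -2.
  [ 1  1/3  4/3   1/6 ]
  [ 0    1    1  -5/2 ]
  [ 0    0    0     1 ]
  [ 0    0    0     1 ]
Subtract R3 from R4.
  [ 1  1/3  4/3   1/6 ]
  [ 0    1    1  -5/2 ]
  [ 0    0    0     1 ]
  [ 0    0    0     0 ]
Add 5/2 times R3 to R2.
  [ 1  1/3  4/3  1/6 ]
  [ 0    1    1    0 ]
  [ 0    0    0    1 ]
  [ 0    0    0    0 ]
Subtract 1/6 times R3 from R1.
  [ 1  1/3  4/3  0 ]
  [ 0    1    1  0 ]
  [ 0    0    0  1 ]
  [ 0    0    0  0 ]
Subtract 1/3 times R2 from R1.
  [ 1  0  1  0 ]
  [ 0  1  1  0 ]
  [ 0  0  0  1 ]
  [ 0  0  0  0 ]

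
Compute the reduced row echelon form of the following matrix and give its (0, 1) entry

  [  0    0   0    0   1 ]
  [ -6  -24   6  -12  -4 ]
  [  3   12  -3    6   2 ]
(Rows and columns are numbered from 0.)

4

ρ1 <=> ρ2
  [ -6  -24   6  -12  -4 ]
  [  0    0   0    0   1 ]
  [  3   12  -3    6   2 ]
ρ1 -> -1/6·ρ1
  [ 1   4  -1  2  2/3 ]
  [ 0   0   0  0    1 ]
  [ 3  12  -3  6    2 ]
ρ3 -> ρ3 − 3·ρ1
  [ 1  4  -1  2  2/3 ]
  [ 0  0   0  0    1 ]
  [ 0  0   0  0    0 ]
ρ1 -> ρ1 − 2/3·ρ2
  [ 1  4  -1  2  0 ]
  [ 0  0   0  0  1 ]
  [ 0  0   0  0  0 ]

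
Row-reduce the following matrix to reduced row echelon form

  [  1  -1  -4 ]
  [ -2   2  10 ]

[[1, -1, 0], [0, 0, 1]]

R2 ← R2 + 2·R1
  [ 1  -1  -4 ]
  [ 0   0   2 ]
R2 ← 1/2·R2
  [ 1  -1  -4 ]
  [ 0   0   1 ]
R1 ← R1 + 4·R2
  [ 1  -1  0 ]
  [ 0   0  1 ]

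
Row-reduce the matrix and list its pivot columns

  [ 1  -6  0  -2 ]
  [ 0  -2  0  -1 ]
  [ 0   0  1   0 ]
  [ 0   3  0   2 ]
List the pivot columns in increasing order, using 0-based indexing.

r2 → -1/2·r2
  [ 1  -6  0   -2 ]
  [ 0   1  0  1/2 ]
  [ 0   0  1    0 ]
  [ 0   3  0    2 ]
r4 → r4 − 3·r2
  [ 1  -6  0   -2 ]
  [ 0   1  0  1/2 ]
  [ 0   0  1    0 ]
  [ 0   0  0  1/2 ]
r4 → 2·r4
  [ 1  -6  0   -2 ]
  [ 0   1  0  1/2 ]
  [ 0   0  1    0 ]
  [ 0   0  0    1 ]
r2 → r2 − 1/2·r4
  [ 1  -6  0  -2 ]
  [ 0   1  0   0 ]
  [ 0   0  1   0 ]
  [ 0   0  0   1 ]
r1 → r1 + 2·r4
  [ 1  -6  0  0 ]
  [ 0   1  0  0 ]
  [ 0   0  1  0 ]
  [ 0   0  0  1 ]
r1 → r1 + 6·r2
  [ 1  0  0  0 ]
  [ 0  1  0  0 ]
  [ 0  0  1  0 ]
  [ 0  0  0  1 ]
Pivot columns are the columns containing a leading 1.

0, 1, 2, 3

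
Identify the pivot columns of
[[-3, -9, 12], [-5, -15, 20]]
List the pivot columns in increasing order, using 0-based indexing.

r1 ← -1/3·r1
  [  1    3  -4 ]
  [ -5  -15  20 ]
r2 ← r2 + 5·r1
  [ 1  3  -4 ]
  [ 0  0   0 ]
Pivot columns are the columns containing a leading 1.

0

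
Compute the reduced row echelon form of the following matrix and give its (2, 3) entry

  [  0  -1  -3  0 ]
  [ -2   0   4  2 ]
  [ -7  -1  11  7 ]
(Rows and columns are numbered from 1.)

3

Swap ρ1 and ρ2.
Multiply ρ1 by -1/2.
Add 7 times ρ1 to ρ3.
Multiply ρ2 by -1.
Add ρ2 to ρ3.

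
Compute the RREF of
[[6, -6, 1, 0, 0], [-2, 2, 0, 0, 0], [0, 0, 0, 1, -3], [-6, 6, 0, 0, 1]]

[[1, -1, 0, 0, 0], [0, 0, 1, 0, 0], [0, 0, 0, 1, 0], [0, 0, 0, 0, 1]]

R1 ← 1/6·R1
  [  1  -1  1/6  0   0 ]
  [ -2   2    0  0   0 ]
  [  0   0    0  1  -3 ]
  [ -6   6    0  0   1 ]
R2 ← R2 + 2·R1
  [  1  -1  1/6  0   0 ]
  [  0   0  1/3  0   0 ]
  [  0   0    0  1  -3 ]
  [ -6   6    0  0   1 ]
R4 ← R4 + 6·R1
  [ 1  -1  1/6  0   0 ]
  [ 0   0  1/3  0   0 ]
  [ 0   0    0  1  -3 ]
  [ 0   0    1  0   1 ]
R2 ← 3·R2
  [ 1  -1  1/6  0   0 ]
  [ 0   0    1  0   0 ]
  [ 0   0    0  1  -3 ]
  [ 0   0    1  0   1 ]
R4 ← R4 − R2
  [ 1  -1  1/6  0   0 ]
  [ 0   0    1  0   0 ]
  [ 0   0    0  1  -3 ]
  [ 0   0    0  0   1 ]
R3 ← R3 + 3·R4
  [ 1  -1  1/6  0  0 ]
  [ 0   0    1  0  0 ]
  [ 0   0    0  1  0 ]
  [ 0   0    0  0  1 ]
R1 ← R1 − 1/6·R2
  [ 1  -1  0  0  0 ]
  [ 0   0  1  0  0 ]
  [ 0   0  0  1  0 ]
  [ 0   0  0  0  1 ]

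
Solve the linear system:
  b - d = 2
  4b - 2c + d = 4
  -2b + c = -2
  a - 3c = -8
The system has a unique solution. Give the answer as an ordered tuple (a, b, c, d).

(-2, 2, 2, 0)

Form the augmented matrix and row-reduce:
  [ 0   1   0  -1  |   2 ]
  [ 0   4  -2   1  |   4 ]
  [ 0  -2   1   0  |  -2 ]
  [ 1   0  -3   0  |  -8 ]
R1 ↔ R4
R2 -> 1/4·R2
R3 -> R3 + 2·R2
R4 -> R4 − R2
R3 ↔ R4
R3 -> 2·R3
R4 -> 2·R4
R3 -> R3 + 5/2·R4
R2 -> R2 − 1/4·R4
R2 -> R2 + 1/2·R3
R1 -> R1 + 3·R3
Reading off the last column: a = -2, b = 2, c = 2, d = 0.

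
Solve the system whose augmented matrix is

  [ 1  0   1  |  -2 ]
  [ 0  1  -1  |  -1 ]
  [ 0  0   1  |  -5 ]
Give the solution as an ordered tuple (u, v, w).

Add r3 to r2.
  [ 1  0  1  |  -2 ]
  [ 0  1  0  |  -6 ]
  [ 0  0  1  |  -5 ]
Subtract r3 from r1.
  [ 1  0  0  |   3 ]
  [ 0  1  0  |  -6 ]
  [ 0  0  1  |  -5 ]
Reading off the last column: u = 3, v = -6, w = -5.

(3, -6, -5)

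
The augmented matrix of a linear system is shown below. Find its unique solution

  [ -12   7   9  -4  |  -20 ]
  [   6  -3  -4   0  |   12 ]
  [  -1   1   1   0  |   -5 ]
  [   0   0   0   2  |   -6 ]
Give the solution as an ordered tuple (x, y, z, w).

Multiply R1 by -1/12.
  [  1  -7/12  -3/4  1/3  |  5/3 ]
  [  6     -3    -4    0  |   12 ]
  [ -1      1     1    0  |   -5 ]
  [  0      0     0    2  |   -6 ]
Subtract 6 times R1 from R2.
  [  1  -7/12  -3/4  1/3  |  5/3 ]
  [  0    1/2   1/2   -2  |    2 ]
  [ -1      1     1    0  |   -5 ]
  [  0      0     0    2  |   -6 ]
Add R1 to R3.
  [ 1  -7/12  -3/4  1/3  |    5/3 ]
  [ 0    1/2   1/2   -2  |      2 ]
  [ 0   5/12   1/4  1/3  |  -10/3 ]
  [ 0      0     0    2  |     -6 ]
Multiply R2 by 2.
  [ 1  -7/12  -3/4  1/3  |    5/3 ]
  [ 0      1     1   -4  |      4 ]
  [ 0   5/12   1/4  1/3  |  -10/3 ]
  [ 0      0     0    2  |     -6 ]
Subtract 5/12 times R2 from R3.
  [ 1  -7/12  -3/4  1/3  |  5/3 ]
  [ 0      1     1   -4  |    4 ]
  [ 0      0  -1/6    2  |   -5 ]
  [ 0      0     0    2  |   -6 ]
Multiply R3 by -6.
  [ 1  -7/12  -3/4  1/3  |  5/3 ]
  [ 0      1     1   -4  |    4 ]
  [ 0      0     1  -12  |   30 ]
  [ 0      0     0    2  |   -6 ]
Multiply R4 by 1/2.
  [ 1  -7/12  -3/4  1/3  |  5/3 ]
  [ 0      1     1   -4  |    4 ]
  [ 0      0     1  -12  |   30 ]
  [ 0      0     0    1  |   -3 ]
Add 12 times R4 to R3.
  [ 1  -7/12  -3/4  1/3  |  5/3 ]
  [ 0      1     1   -4  |    4 ]
  [ 0      0     1    0  |   -6 ]
  [ 0      0     0    1  |   -3 ]
Add 4 times R4 to R2.
  [ 1  -7/12  -3/4  1/3  |  5/3 ]
  [ 0      1     1    0  |   -8 ]
  [ 0      0     1    0  |   -6 ]
  [ 0      0     0    1  |   -3 ]
Subtract 1/3 times R4 from R1.
  [ 1  -7/12  -3/4  0  |  8/3 ]
  [ 0      1     1  0  |   -8 ]
  [ 0      0     1  0  |   -6 ]
  [ 0      0     0  1  |   -3 ]
Subtract R3 from R2.
  [ 1  -7/12  -3/4  0  |  8/3 ]
  [ 0      1     0  0  |   -2 ]
  [ 0      0     1  0  |   -6 ]
  [ 0      0     0  1  |   -3 ]
Add 3/4 times R3 to R1.
  [ 1  -7/12  0  0  |  -11/6 ]
  [ 0      1  0  0  |     -2 ]
  [ 0      0  1  0  |     -6 ]
  [ 0      0  0  1  |     -3 ]
Add 7/12 times R2 to R1.
  [ 1  0  0  0  |  -3 ]
  [ 0  1  0  0  |  -2 ]
  [ 0  0  1  0  |  -6 ]
  [ 0  0  0  1  |  -3 ]
Reading off the last column: x = -3, y = -2, z = -6, w = -3.

(-3, -2, -6, -3)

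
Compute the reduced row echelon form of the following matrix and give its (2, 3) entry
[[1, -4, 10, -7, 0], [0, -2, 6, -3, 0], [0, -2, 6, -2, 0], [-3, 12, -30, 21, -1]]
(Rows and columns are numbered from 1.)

-3

R4 -> R4 + 3·R1
  [ 1  -4  10  -7   0 ]
  [ 0  -2   6  -3   0 ]
  [ 0  -2   6  -2   0 ]
  [ 0   0   0   0  -1 ]
R2 -> -1/2·R2
  [ 1  -4  10   -7   0 ]
  [ 0   1  -3  3/2   0 ]
  [ 0  -2   6   -2   0 ]
  [ 0   0   0    0  -1 ]
R3 -> R3 + 2·R2
  [ 1  -4  10   -7   0 ]
  [ 0   1  -3  3/2   0 ]
  [ 0   0   0    1   0 ]
  [ 0   0   0    0  -1 ]
R4 -> -1·R4
  [ 1  -4  10   -7  0 ]
  [ 0   1  -3  3/2  0 ]
  [ 0   0   0    1  0 ]
  [ 0   0   0    0  1 ]
R2 -> R2 − 3/2·R3
  [ 1  -4  10  -7  0 ]
  [ 0   1  -3   0  0 ]
  [ 0   0   0   1  0 ]
  [ 0   0   0   0  1 ]
R1 -> R1 + 7·R3
  [ 1  -4  10  0  0 ]
  [ 0   1  -3  0  0 ]
  [ 0   0   0  1  0 ]
  [ 0   0   0  0  1 ]
R1 -> R1 + 4·R2
  [ 1  0  -2  0  0 ]
  [ 0  1  -3  0  0 ]
  [ 0  0   0  1  0 ]
  [ 0  0   0  0  1 ]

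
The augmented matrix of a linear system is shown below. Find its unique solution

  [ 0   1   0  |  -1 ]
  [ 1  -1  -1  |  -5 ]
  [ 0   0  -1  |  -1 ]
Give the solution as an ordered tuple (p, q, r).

R1 <=> R2
  [ 1  -1  -1  |  -5 ]
  [ 0   1   0  |  -1 ]
  [ 0   0  -1  |  -1 ]
R3 -> -1·R3
  [ 1  -1  -1  |  -5 ]
  [ 0   1   0  |  -1 ]
  [ 0   0   1  |   1 ]
R1 -> R1 + R3
  [ 1  -1  0  |  -4 ]
  [ 0   1  0  |  -1 ]
  [ 0   0  1  |   1 ]
R1 -> R1 + R2
  [ 1  0  0  |  -5 ]
  [ 0  1  0  |  -1 ]
  [ 0  0  1  |   1 ]
Reading off the last column: p = -5, q = -1, r = 1.

(-5, -1, 1)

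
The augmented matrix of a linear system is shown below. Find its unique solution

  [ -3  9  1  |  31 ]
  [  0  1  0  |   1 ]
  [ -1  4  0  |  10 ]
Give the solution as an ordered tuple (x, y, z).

(-6, 1, 4)

Multiply r1 by -1/3.
  [  1  -3  -1/3  |  -31/3 ]
  [  0   1     0  |      1 ]
  [ -1   4     0  |     10 ]
Add r1 to r3.
  [ 1  -3  -1/3  |  -31/3 ]
  [ 0   1     0  |      1 ]
  [ 0   1  -1/3  |   -1/3 ]
Subtract r2 from r3.
  [ 1  -3  -1/3  |  -31/3 ]
  [ 0   1     0  |      1 ]
  [ 0   0  -1/3  |   -4/3 ]
Multiply r3 by -3.
  [ 1  -3  -1/3  |  -31/3 ]
  [ 0   1     0  |      1 ]
  [ 0   0     1  |      4 ]
Add 1/3 times r3 to r1.
  [ 1  -3  0  |  -9 ]
  [ 0   1  0  |   1 ]
  [ 0   0  1  |   4 ]
Add 3 times r2 to r1.
  [ 1  0  0  |  -6 ]
  [ 0  1  0  |   1 ]
  [ 0  0  1  |   4 ]
Reading off the last column: x = -6, y = 1, z = 4.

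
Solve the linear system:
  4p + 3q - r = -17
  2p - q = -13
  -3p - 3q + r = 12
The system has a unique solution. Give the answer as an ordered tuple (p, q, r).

(-5, 3, 6)

Form the augmented matrix and row-reduce:
  [  4   3  -1  |  -17 ]
  [  2  -1   0  |  -13 ]
  [ -3  -3   1  |   12 ]
R1 -> 1/4·R1
  [  1  3/4  -1/4  |  -17/4 ]
  [  2   -1     0  |    -13 ]
  [ -3   -3     1  |     12 ]
R2 -> R2 − 2·R1
  [  1   3/4  -1/4  |  -17/4 ]
  [  0  -5/2   1/2  |   -9/2 ]
  [ -3    -3     1  |     12 ]
R3 -> R3 + 3·R1
  [ 1   3/4  -1/4  |  -17/4 ]
  [ 0  -5/2   1/2  |   -9/2 ]
  [ 0  -3/4   1/4  |   -3/4 ]
R2 -> -2/5·R2
  [ 1   3/4  -1/4  |  -17/4 ]
  [ 0     1  -1/5  |    9/5 ]
  [ 0  -3/4   1/4  |   -3/4 ]
R3 -> R3 + 3/4·R2
  [ 1  3/4  -1/4  |  -17/4 ]
  [ 0    1  -1/5  |    9/5 ]
  [ 0    0  1/10  |    3/5 ]
R3 -> 10·R3
  [ 1  3/4  -1/4  |  -17/4 ]
  [ 0    1  -1/5  |    9/5 ]
  [ 0    0     1  |      6 ]
R2 -> R2 + 1/5·R3
  [ 1  3/4  -1/4  |  -17/4 ]
  [ 0    1     0  |      3 ]
  [ 0    0     1  |      6 ]
R1 -> R1 + 1/4·R3
  [ 1  3/4  0  |  -11/4 ]
  [ 0    1  0  |      3 ]
  [ 0    0  1  |      6 ]
R1 -> R1 − 3/4·R2
  [ 1  0  0  |  -5 ]
  [ 0  1  0  |   3 ]
  [ 0  0  1  |   6 ]
Reading off the last column: p = -5, q = 3, r = 6.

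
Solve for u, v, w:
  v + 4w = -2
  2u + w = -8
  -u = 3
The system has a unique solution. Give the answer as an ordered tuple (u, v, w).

Form the augmented matrix and row-reduce:
  [  0  1  4  |  -2 ]
  [  2  0  1  |  -8 ]
  [ -1  0  0  |   3 ]
R1 <=> R2
  [  2  0  1  |  -8 ]
  [  0  1  4  |  -2 ]
  [ -1  0  0  |   3 ]
R1 := 1/2·R1
  [  1  0  1/2  |  -4 ]
  [  0  1    4  |  -2 ]
  [ -1  0    0  |   3 ]
R3 := R3 + R1
  [ 1  0  1/2  |  -4 ]
  [ 0  1    4  |  -2 ]
  [ 0  0  1/2  |  -1 ]
R3 := 2·R3
  [ 1  0  1/2  |  -4 ]
  [ 0  1    4  |  -2 ]
  [ 0  0    1  |  -2 ]
R2 := R2 − 4·R3
  [ 1  0  1/2  |  -4 ]
  [ 0  1    0  |   6 ]
  [ 0  0    1  |  -2 ]
R1 := R1 − 1/2·R3
  [ 1  0  0  |  -3 ]
  [ 0  1  0  |   6 ]
  [ 0  0  1  |  -2 ]
Reading off the last column: u = -3, v = 6, w = -2.

(-3, 6, -2)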